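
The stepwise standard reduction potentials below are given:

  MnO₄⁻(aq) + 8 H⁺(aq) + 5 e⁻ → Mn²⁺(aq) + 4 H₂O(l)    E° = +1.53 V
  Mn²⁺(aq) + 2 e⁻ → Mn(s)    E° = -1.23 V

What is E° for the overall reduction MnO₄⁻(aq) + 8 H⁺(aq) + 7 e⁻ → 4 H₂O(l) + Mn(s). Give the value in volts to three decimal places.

+0.741 V

Since ΔG° = −nFE° is additive over sequential reductions, n₃E°₃ = n₁E°₁ + n₂E°₂.
E°₃ = (5×+1.53 + 2×-1.23) / 7 = (+5.190) / 7 = +0.741 V.
E° values themselves are not directly additive — weighting by electron count is essential.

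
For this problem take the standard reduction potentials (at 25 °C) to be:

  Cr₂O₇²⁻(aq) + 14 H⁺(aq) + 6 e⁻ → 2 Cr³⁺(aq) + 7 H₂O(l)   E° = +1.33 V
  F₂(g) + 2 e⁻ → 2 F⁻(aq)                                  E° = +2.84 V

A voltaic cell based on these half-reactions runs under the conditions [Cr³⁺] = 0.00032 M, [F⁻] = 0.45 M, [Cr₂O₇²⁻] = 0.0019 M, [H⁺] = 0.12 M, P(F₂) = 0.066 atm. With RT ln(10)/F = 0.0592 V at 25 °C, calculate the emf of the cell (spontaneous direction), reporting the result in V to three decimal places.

F₂/F⁻ is the cathode (higher E°), Cr₂O₇²⁻/Cr³⁺ the anode: E°cell = +2.84 − (+1.33) = +1.51 V, n = 6.
Overall: 3 F₂(g) + 2 Cr³⁺(aq) + 7 H₂O(l) → 6 F⁻(aq) + Cr₂O₇²⁻(aq) + 14 H⁺(aq)
Q = [F⁻]^6·[Cr₂O₇²⁻]·[H⁺]^14 / (P(F₂)^3·[Cr³⁺]^2); log Q = -7.162.
E = E° − (0.0592/n) log Q = +1.51 − (0.0592/6)(-7.162) = +1.581 V.

+1.581 V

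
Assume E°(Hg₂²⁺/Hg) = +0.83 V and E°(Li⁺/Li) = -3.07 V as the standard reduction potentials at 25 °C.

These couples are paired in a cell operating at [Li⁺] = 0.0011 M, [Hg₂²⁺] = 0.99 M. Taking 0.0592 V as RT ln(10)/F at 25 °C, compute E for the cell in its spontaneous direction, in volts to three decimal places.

+4.075 V

Hg₂²⁺/Hg is the cathode (higher E°), Li⁺/Li the anode: E°cell = +0.83 − (-3.07) = +3.90 V, n = 2.
Overall: Hg₂²⁺(aq) + 2 Li(s) → 2 Hg(l) + 2 Li⁺(aq)
Q = [Li⁺]^2 / ([Hg₂²⁺]); log Q = -5.913.
E = E° − (0.0592/n) log Q = +3.90 − (0.0592/2)(-5.913) = +4.075 V.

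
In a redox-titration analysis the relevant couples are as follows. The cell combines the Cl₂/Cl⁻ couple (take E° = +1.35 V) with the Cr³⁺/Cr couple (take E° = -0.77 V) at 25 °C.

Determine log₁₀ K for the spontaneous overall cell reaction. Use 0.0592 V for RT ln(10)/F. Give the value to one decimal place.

Cathode: Cl₂/Cl⁻; anode: Cr³⁺/Cr. E°cell = +2.12 V, n = 6.
log K = nE°cell / 0.0592 = (6)(+2.12) / 0.0592 = 214.9.

214.9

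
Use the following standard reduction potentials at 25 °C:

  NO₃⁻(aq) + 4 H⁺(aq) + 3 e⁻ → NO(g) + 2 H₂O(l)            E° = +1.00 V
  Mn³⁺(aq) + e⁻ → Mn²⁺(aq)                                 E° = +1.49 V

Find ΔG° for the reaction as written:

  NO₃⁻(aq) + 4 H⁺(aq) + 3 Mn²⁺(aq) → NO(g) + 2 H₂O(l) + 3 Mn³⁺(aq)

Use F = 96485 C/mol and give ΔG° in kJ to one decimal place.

+141.8 kJ

As written, NO₃⁻/NO is reduced (cathode) and Mn³⁺/Mn²⁺ is oxidised (anode), so E°cell = (+1.00) − (+1.49) = -0.49 V.
Balancing electrons gives n = 3.
ΔG° = −nFE° = −(3)(96485)(-0.49) = 141,833 J = +141.8 kJ.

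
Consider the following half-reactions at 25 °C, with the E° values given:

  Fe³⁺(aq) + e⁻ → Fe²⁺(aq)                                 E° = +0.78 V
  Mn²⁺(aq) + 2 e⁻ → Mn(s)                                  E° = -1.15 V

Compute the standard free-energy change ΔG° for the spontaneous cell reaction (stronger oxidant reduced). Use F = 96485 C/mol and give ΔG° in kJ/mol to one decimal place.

-372.4 kJ/mol

Fe³⁺/Fe²⁺ (E° = +0.78 V) is the cathode; Mn²⁺/Mn (E° = -1.15 V) is the anode, so E°cell = +1.93 V.
Balancing electrons gives n = 2 (lcm of 1 and 2).
ΔG° = −nFE° = −(2)(96485)(+1.93) = -372,432 J = -372.4 kJ/mol.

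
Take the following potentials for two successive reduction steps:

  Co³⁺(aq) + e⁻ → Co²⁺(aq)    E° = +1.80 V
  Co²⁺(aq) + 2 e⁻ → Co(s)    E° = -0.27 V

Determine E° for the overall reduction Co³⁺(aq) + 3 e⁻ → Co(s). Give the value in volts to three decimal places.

+0.420 V

Standard free energies of sequential steps add: ΔG°₃ = ΔG°₁ + ΔG°₂, so n₃E°₃ = n₁E°₁ + n₂E°₂.
E°₃ = (1×+1.80 + 2×-0.27) / 3 = (+1.260) / 3 = +0.420 V.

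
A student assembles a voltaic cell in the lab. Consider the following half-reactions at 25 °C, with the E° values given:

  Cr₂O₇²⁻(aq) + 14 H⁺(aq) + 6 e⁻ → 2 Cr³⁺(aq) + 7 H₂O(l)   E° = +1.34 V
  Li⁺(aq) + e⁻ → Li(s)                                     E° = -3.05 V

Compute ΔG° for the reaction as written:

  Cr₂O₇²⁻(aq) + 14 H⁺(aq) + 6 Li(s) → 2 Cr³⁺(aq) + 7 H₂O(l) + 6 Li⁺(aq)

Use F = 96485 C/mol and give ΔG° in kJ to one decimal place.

As written, Cr₂O₇²⁻/Cr³⁺ is reduced (cathode) and Li⁺/Li is oxidised (anode), so E°cell = (+1.34) − (-3.05) = +4.39 V.
Balancing electrons gives n = 6.
ΔG° = −nFE° = −(6)(96485)(+4.39) = -2,541,415 J = -2541.4 kJ.

-2541.4 kJ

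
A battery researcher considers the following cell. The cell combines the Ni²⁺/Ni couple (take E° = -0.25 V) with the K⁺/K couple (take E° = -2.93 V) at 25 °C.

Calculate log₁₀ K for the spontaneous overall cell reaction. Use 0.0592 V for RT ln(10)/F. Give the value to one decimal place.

90.5

Cathode: Ni²⁺/Ni; anode: K⁺/K. E°cell = +2.68 V, n = 2.
log K = nE°cell / 0.0592 = (2)(+2.68) / 0.0592 = 90.5.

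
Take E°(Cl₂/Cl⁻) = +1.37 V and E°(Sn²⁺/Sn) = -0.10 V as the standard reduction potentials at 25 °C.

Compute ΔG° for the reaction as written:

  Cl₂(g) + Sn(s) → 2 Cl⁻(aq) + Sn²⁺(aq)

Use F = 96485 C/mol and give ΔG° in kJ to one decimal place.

-283.7 kJ

As written, Cl₂/Cl⁻ is reduced (cathode) and Sn²⁺/Sn is oxidised (anode), so E°cell = (+1.37) − (-0.10) = +1.47 V.
Balancing electrons gives n = 2.
ΔG° = −nFE° = −(2)(96485)(+1.47) = -283,666 J = -283.7 kJ.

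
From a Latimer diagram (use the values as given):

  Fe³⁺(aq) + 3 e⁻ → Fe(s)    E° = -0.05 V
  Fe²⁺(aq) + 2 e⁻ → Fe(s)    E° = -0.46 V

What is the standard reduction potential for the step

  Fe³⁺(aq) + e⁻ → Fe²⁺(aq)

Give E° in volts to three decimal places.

Sequential free energies add, so n₃E°₃ = n₁E°₁ + n₂E°₂.
With n₃ = 3, and the known step contributing 2×(-0.46) V, the unknown satisfies 1·E° = 3×(-0.05) − 2×(-0.46) = +0.770.
E° = +0.770 / 1 = +0.770 V.

+0.770 V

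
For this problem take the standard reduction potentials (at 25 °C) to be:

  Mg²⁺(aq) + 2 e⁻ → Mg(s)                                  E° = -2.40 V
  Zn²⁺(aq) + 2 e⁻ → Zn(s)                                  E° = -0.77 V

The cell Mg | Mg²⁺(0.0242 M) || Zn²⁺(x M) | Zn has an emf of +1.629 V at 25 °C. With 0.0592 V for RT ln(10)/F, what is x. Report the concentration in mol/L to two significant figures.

Zn²⁺/Zn is the cathode, Mg²⁺/Mg the anode: E°cell = +1.63 V, n = 2.
Overall reaction: Zn²⁺(aq) + Mg(s) → Zn(s) + Mg²⁺(aq); Q = [Mg²⁺]^1/[Zn²⁺]^1.
From E = E° − (0.0592/n) log Q: log Q = (E° − E)·n/0.0592 = (+1.63 − (+1.629))·2/0.0592 = 0.0338.
So 1·log[Zn²⁺] = 1·log(0.0242) − log Q = -1.6162 − (0.0338) = -1.6500; [Zn²⁺] = 10^(-1.6500) ≈ 0.022 M.

0.022 M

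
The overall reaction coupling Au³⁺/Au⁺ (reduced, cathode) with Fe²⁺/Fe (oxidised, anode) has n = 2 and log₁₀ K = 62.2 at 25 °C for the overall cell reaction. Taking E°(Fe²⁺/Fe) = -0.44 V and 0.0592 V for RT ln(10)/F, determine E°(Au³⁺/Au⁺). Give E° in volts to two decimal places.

E°cell = (0.0592/n)·log K = (0.0592/2)(62.2) = +1.841 V.
Since Au³⁺/Au⁺ is the cathode and Fe²⁺/Fe the anode, E°cell = E°(Au³⁺/Au⁺) − E°(Fe²⁺/Fe).
So E°(Au³⁺/Au⁺) = E°cell + E°(Fe²⁺/Fe) = +1.841 + (-0.44) = +1.40 V.

+1.40 V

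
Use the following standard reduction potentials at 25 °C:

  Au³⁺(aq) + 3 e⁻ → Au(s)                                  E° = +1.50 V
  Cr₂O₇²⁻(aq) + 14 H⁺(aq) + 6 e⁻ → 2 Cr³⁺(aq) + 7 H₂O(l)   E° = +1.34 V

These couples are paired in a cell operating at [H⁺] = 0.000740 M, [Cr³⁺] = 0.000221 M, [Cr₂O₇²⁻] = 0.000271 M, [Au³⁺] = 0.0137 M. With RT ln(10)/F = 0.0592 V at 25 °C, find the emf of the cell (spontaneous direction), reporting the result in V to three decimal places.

+0.519 V

Au³⁺/Au is the cathode (higher E°), Cr₂O₇²⁻/Cr³⁺ the anode: E°cell = +1.50 − (+1.34) = +0.16 V, n = 6.
Overall: 2 Au³⁺(aq) + 2 Cr³⁺(aq) + 7 H₂O(l) → 2 Au(s) + Cr₂O₇²⁻(aq) + 14 H⁺(aq)
Q = [Cr₂O₇²⁻]·[H⁺]^14 / ([Au³⁺]^2·[Cr³⁺]^2); log Q = -36.360.
E = E° − (0.0592/n) log Q = +0.16 − (0.0592/6)(-36.360) = +0.519 V.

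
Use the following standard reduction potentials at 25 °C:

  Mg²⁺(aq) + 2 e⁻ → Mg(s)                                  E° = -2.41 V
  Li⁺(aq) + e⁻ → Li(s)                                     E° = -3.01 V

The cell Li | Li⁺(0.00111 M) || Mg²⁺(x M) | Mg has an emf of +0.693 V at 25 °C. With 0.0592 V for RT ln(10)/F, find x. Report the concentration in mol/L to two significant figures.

0.0017 M

Mg²⁺/Mg is the cathode, Li⁺/Li the anode: E°cell = +0.60 V, n = 2.
Overall reaction: Mg²⁺(aq) + 2 Li(s) → Mg(s) + 2 Li⁺(aq); Q = [Li⁺]^2/[Mg²⁺]^1.
From E = E° − (0.0592/n) log Q: log Q = (E° − E)·n/0.0592 = (+0.60 − (+0.693))·2/0.0592 = -3.1419.
So 1·log[Mg²⁺] = 2·log(0.00111) − log Q = -5.9094 − (-3.1419) = -2.7675; [Mg²⁺] = 10^(-2.7675) ≈ 0.0017 M.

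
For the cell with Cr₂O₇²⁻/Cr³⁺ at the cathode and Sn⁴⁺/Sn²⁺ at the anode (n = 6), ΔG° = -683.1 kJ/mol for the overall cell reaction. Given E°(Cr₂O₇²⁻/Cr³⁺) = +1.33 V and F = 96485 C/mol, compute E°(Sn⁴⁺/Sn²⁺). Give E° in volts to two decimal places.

E°cell = −ΔG°/(nF) = −(-683.1×10³)/((6)(96485)) = +1.180 V.
Since Cr₂O₇²⁻/Cr³⁺ is the cathode and Sn⁴⁺/Sn²⁺ the anode, E°cell = E°(Cr₂O₇²⁻/Cr³⁺) − E°(Sn⁴⁺/Sn²⁺).
So E°(Sn⁴⁺/Sn²⁺) = E°(Cr₂O₇²⁻/Cr³⁺) − E°cell = (+1.33) − (+1.180) = +0.15 V.

+0.15 V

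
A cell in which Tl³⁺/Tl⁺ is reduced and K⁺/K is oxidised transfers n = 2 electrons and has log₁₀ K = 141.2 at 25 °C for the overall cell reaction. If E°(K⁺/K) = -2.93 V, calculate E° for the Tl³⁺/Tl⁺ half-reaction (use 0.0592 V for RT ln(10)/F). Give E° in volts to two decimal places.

+1.25 V

E°cell = (0.0592/n)·log K = (0.0592/2)(141.2) = +4.180 V.
Since Tl³⁺/Tl⁺ is the cathode and K⁺/K the anode, E°cell = E°(Tl³⁺/Tl⁺) − E°(K⁺/K).
So E°(Tl³⁺/Tl⁺) = E°cell + E°(K⁺/K) = +4.180 + (-2.93) = +1.25 V.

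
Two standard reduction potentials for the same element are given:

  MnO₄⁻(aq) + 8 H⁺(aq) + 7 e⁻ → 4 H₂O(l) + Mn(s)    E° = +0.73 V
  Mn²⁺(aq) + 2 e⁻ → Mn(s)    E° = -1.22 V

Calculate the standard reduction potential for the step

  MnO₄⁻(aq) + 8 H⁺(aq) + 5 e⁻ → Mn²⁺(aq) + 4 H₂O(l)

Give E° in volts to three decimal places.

Sequential free energies add, so n₃E°₃ = n₁E°₁ + n₂E°₂.
With n₃ = 7, and the known step contributing 2×(-1.22) V, the unknown satisfies 5·E° = 7×(+0.73) − 2×(-1.22) = +7.550.
E° = +7.550 / 5 = +1.510 V.

+1.510 V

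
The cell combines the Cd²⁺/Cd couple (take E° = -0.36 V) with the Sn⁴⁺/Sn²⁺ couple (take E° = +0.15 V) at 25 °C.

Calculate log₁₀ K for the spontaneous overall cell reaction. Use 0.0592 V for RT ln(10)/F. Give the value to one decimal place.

17.2

Cathode: Sn⁴⁺/Sn²⁺; anode: Cd²⁺/Cd. E°cell = +0.51 V, n = 2.
log K = nE°cell / 0.0592 = (2)(+0.51) / 0.0592 = 17.2.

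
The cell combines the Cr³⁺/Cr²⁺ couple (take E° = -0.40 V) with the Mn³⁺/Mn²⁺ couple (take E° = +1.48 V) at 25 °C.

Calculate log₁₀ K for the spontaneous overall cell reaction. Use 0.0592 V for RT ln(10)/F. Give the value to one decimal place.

31.8

Cathode: Mn³⁺/Mn²⁺; anode: Cr³⁺/Cr²⁺. E°cell = +1.88 V, n = 1.
log K = nE°cell / 0.0592 = (1)(+1.88) / 0.0592 = 31.8.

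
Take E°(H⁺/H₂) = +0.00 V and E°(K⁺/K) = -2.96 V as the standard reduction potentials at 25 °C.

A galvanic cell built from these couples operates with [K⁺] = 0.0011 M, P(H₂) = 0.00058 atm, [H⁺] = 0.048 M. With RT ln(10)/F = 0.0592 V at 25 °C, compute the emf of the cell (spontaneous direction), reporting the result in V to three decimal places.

+3.153 V

H⁺/H₂ is the cathode (higher E°), K⁺/K the anode: E°cell = +0.00 − (-2.96) = +2.96 V, n = 2.
Overall: 2 H⁺(aq) + 2 K(s) → H₂(g) + 2 K⁺(aq)
Q = P(H₂)·[K⁺]^2 / ([H⁺]^2); log Q = -6.516.
E = E° − (0.0592/n) log Q = +2.96 − (0.0592/2)(-6.516) = +3.153 V.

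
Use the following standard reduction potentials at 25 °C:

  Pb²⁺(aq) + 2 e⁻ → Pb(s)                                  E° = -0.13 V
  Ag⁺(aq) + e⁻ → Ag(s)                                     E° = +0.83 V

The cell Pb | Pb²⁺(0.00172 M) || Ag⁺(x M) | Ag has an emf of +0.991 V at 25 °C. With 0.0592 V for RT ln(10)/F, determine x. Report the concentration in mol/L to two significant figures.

0.14 M

Ag⁺/Ag is the cathode, Pb²⁺/Pb the anode: E°cell = +0.96 V, n = 2.
Overall reaction: 2 Ag⁺(aq) + Pb(s) → 2 Ag(s) + Pb²⁺(aq); Q = [Pb²⁺]^1/[Ag⁺]^2.
From E = E° − (0.0592/n) log Q: log Q = (E° − E)·n/0.0592 = (+0.96 − (+0.991))·2/0.0592 = -1.0473.
So 2·log[Ag⁺] = 1·log(0.00172) − log Q = -2.7645 − (-1.0473) = -1.7172; log[Ag⁺] = -1.7172 / 2 = -0.8586; [Ag⁺] = 10^(-0.8586) ≈ 0.14 M.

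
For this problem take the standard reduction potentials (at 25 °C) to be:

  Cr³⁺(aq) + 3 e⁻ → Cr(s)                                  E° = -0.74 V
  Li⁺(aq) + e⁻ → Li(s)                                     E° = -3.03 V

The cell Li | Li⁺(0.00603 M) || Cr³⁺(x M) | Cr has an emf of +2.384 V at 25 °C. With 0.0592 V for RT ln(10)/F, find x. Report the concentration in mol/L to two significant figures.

Cr³⁺/Cr is the cathode, Li⁺/Li the anode: E°cell = +2.29 V, n = 3.
Overall reaction: Cr³⁺(aq) + 3 Li(s) → Cr(s) + 3 Li⁺(aq); Q = [Li⁺]^3/[Cr³⁺]^1.
From E = E° − (0.0592/n) log Q: log Q = (E° − E)·n/0.0592 = (+2.29 − (+2.384))·3/0.0592 = -4.7635.
So 1·log[Cr³⁺] = 3·log(0.00603) − log Q = -6.6590 − (-4.7635) = -1.8955; [Cr³⁺] = 10^(-1.8955) ≈ 0.013 M.

0.013 M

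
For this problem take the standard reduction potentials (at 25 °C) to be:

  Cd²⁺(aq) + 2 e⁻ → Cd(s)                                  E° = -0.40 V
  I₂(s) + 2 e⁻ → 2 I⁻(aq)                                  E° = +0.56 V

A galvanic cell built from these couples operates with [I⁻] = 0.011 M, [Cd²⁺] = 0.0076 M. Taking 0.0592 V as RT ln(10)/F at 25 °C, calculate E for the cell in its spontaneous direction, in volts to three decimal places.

+1.139 V

I₂/I⁻ is the cathode (higher E°), Cd²⁺/Cd the anode: E°cell = +0.56 − (-0.40) = +0.96 V, n = 2.
Overall: I₂(s) + Cd(s) → 2 I⁻(aq) + Cd²⁺(aq)
Q = [I⁻]^2·[Cd²⁺]; log Q = -6.036.
E = E° − (0.0592/n) log Q = +0.96 − (0.0592/2)(-6.036) = +1.139 V.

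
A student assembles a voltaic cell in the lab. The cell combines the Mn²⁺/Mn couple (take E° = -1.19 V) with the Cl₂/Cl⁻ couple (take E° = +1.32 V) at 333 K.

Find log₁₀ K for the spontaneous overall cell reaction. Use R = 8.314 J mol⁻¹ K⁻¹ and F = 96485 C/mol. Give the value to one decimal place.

Cathode: Cl₂/Cl⁻; anode: Mn²⁺/Mn. E°cell = (+1.32) − (-1.19) = +2.51 V, with n = 2.
ΔG° = −nFE° = −RT ln K, so ln K = nFE°/(RT) = (2)(96485)(+2.51) / ((8.314)(333)) = 174.948.
log₁₀ K = 174.948 / ln 10 = 76.0.

76.0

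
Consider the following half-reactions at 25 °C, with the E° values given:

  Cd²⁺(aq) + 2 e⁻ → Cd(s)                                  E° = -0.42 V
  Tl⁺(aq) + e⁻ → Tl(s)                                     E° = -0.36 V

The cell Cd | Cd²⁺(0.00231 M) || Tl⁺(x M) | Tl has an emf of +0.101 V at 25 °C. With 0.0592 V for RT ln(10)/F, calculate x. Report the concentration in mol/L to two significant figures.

Tl⁺/Tl is the cathode, Cd²⁺/Cd the anode: E°cell = +0.06 V, n = 2.
Overall reaction: 2 Tl⁺(aq) + Cd(s) → 2 Tl(s) + Cd²⁺(aq); Q = [Cd²⁺]^1/[Tl⁺]^2.
From E = E° − (0.0592/n) log Q: log Q = (E° − E)·n/0.0592 = (+0.06 − (+0.101))·2/0.0592 = -1.3851.
So 2·log[Tl⁺] = 1·log(0.00231) − log Q = -2.6364 − (-1.3851) = -1.2513; log[Tl⁺] = -1.2513 / 2 = -0.6257; [Tl⁺] = 10^(-0.6257) ≈ 0.24 M.

0.24 M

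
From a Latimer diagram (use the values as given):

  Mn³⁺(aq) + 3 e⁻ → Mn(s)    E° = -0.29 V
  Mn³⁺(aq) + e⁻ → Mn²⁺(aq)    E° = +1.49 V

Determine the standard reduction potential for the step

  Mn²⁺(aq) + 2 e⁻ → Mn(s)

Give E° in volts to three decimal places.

-1.180 V

Sequential free energies add, so n₃E°₃ = n₁E°₁ + n₂E°₂.
With n₃ = 3, and the known step contributing 1×(+1.49) V, the unknown satisfies 2·E° = 3×(-0.29) − 1×(+1.49) = -2.360.
E° = -2.360 / 2 = -1.180 V.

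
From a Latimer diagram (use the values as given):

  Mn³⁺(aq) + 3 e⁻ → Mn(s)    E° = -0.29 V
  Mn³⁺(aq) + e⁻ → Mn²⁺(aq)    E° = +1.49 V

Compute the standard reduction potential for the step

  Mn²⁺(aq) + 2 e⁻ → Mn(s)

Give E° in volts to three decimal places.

Sequential free energies add, so n₃E°₃ = n₁E°₁ + n₂E°₂.
With n₃ = 3, and the known step contributing 1×(+1.49) V, the unknown satisfies 2·E° = 3×(-0.29) − 1×(+1.49) = -2.360.
E° = -2.360 / 2 = -1.180 V.

-1.180 V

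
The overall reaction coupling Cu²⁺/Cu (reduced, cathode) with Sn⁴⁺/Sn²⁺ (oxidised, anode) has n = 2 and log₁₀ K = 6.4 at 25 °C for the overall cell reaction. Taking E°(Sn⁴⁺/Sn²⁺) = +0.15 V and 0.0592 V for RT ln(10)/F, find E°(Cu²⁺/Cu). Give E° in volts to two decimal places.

+0.34 V

E°cell = (0.0592/n)·log K = (0.0592/2)(6.4) = +0.189 V.
Since Cu²⁺/Cu is the cathode and Sn⁴⁺/Sn²⁺ the anode, E°cell = E°(Cu²⁺/Cu) − E°(Sn⁴⁺/Sn²⁺).
So E°(Cu²⁺/Cu) = E°cell + E°(Sn⁴⁺/Sn²⁺) = +0.189 + (+0.15) = +0.34 V.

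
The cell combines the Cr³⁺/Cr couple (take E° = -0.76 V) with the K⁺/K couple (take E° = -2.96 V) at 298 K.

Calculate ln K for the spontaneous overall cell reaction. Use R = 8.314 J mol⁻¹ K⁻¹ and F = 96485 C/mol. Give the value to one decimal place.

Cathode: Cr³⁺/Cr; anode: K⁺/K. E°cell = (-0.76) − (-2.96) = +2.20 V, with n = 3.
ΔG° = −nFE° = −RT ln K, so ln K = nFE°/(RT) = (3)(96485)(+2.20) / ((8.314)(298)) = 257.026.

257.0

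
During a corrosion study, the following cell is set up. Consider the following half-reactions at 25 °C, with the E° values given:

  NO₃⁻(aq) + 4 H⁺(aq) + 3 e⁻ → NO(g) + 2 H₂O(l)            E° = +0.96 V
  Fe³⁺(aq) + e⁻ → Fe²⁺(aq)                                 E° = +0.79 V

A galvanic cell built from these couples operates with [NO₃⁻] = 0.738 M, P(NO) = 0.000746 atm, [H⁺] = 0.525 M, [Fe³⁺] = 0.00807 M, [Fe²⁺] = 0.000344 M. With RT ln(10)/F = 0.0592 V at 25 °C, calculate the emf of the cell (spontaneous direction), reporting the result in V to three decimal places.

NO₃⁻/NO is the cathode (higher E°), Fe³⁺/Fe²⁺ the anode: E°cell = +0.96 − (+0.79) = +0.17 V, n = 3.
Overall: NO₃⁻(aq) + 4 H⁺(aq) + 3 Fe²⁺(aq) → NO(g) + 2 H₂O(l) + 3 Fe³⁺(aq)
Q = P(NO)·[Fe³⁺]^3 / ([NO₃⁻]·[H⁺]^4·[Fe²⁺]^3); log Q = 2.235.
E = E° − (0.0592/n) log Q = +0.17 − (0.0592/3)(2.235) = +0.126 V.

+0.126 V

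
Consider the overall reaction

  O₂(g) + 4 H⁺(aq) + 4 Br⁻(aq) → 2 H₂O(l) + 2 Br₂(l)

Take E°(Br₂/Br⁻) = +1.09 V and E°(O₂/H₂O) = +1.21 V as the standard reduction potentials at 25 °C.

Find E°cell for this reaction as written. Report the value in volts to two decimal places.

+0.12 V

The O₂/H₂O couple has the higher reduction potential, so it is the cathode; Br₂/Br⁻ is oxidised at the anode.
E°cell = E°(cathode) − E°(anode) = (+1.21) − (+1.09) = +0.12 V.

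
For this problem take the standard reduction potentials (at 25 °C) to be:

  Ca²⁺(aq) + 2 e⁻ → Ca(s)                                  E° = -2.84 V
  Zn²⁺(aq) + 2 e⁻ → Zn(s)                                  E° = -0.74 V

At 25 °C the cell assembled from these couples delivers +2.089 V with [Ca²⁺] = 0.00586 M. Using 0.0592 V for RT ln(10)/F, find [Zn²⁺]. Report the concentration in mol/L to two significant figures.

Zn²⁺/Zn is the cathode, Ca²⁺/Ca the anode: E°cell = +2.10 V, n = 2.
Overall reaction: Zn²⁺(aq) + Ca(s) → Zn(s) + Ca²⁺(aq); Q = [Ca²⁺]^1/[Zn²⁺]^1.
From E = E° − (0.0592/n) log Q: log Q = (E° − E)·n/0.0592 = (+2.10 − (+2.089))·2/0.0592 = 0.3716.
So 1·log[Zn²⁺] = 1·log(0.00586) − log Q = -2.2321 − (0.3716) = -2.6037; [Zn²⁺] = 10^(-2.6037) ≈ 0.0025 M.

0.0025 M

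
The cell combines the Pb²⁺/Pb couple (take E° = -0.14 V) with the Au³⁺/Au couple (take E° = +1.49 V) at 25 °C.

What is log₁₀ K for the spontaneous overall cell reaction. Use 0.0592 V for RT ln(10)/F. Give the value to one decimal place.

Cathode: Au³⁺/Au; anode: Pb²⁺/Pb. E°cell = +1.63 V, n = 6.
log K = nE°cell / 0.0592 = (6)(+1.63) / 0.0592 = 165.2.

165.2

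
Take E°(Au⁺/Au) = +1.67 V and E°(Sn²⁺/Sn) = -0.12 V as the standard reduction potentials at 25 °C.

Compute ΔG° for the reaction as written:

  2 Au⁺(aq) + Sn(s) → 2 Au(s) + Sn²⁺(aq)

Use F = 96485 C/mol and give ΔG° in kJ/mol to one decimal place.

As written, Au⁺/Au is reduced (cathode) and Sn²⁺/Sn is oxidised (anode), so E°cell = (+1.67) − (-0.12) = +1.79 V.
Balancing electrons gives n = 2.
ΔG° = −nFE° = −(2)(96485)(+1.79) = -345,416 J = -345.4 kJ/mol.

-345.4 kJ/mol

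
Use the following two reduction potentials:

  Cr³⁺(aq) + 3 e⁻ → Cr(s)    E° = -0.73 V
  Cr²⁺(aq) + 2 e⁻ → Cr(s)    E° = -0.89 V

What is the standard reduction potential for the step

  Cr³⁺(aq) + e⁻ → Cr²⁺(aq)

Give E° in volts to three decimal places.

-0.410 V

Sequential free energies add, so n₃E°₃ = n₁E°₁ + n₂E°₂.
With n₃ = 3, and the known step contributing 2×(-0.89) V, the unknown satisfies 1·E° = 3×(-0.73) − 2×(-0.89) = -0.410.
E° = -0.410 / 1 = -0.410 V.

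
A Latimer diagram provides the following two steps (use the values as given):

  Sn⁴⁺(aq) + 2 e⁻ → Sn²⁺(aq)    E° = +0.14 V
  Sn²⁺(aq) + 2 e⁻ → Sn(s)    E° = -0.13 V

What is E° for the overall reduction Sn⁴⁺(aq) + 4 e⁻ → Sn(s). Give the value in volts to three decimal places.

+0.005 V

Adding the free-energy changes (−nFE°) of the two steps gives −n₃FE°₃ = −n₁FE°₁ − n₂FE°₂.
E°₃ = (2×+0.14 + 2×-0.13) / 4 = (+0.020) / 4 = +0.005 V.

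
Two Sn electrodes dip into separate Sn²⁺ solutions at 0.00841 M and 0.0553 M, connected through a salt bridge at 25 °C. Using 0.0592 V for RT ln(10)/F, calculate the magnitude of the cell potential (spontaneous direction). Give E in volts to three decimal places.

+0.024 V

For a concentration cell E°cell = 0. The 0.0553 M side is the cathode (reduction is favoured where [Sn²⁺] is higher).
With n = 2, E = −(0.0592/2) log([Sn²⁺]ₐₙ/[Sn²⁺]꜀ₐₜ) = −(0.0592/2) log(0.00841/0.0553) = −(0.0592/2)(-0.818) = +0.024 V.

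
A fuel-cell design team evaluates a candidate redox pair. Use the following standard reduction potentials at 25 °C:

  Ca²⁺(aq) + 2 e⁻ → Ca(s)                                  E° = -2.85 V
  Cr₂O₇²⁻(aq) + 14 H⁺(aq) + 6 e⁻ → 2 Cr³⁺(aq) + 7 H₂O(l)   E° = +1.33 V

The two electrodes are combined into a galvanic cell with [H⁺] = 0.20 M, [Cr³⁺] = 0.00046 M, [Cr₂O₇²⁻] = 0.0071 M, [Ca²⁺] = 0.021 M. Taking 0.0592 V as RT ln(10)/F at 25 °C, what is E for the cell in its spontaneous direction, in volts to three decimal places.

+4.178 V

Cr₂O₇²⁻/Cr³⁺ is the cathode (higher E°), Ca²⁺/Ca the anode: E°cell = +1.33 − (-2.85) = +4.18 V, n = 6.
Overall: Cr₂O₇²⁻(aq) + 14 H⁺(aq) + 3 Ca(s) → 2 Cr³⁺(aq) + 7 H₂O(l) + 3 Ca²⁺(aq)
Q = [Cr³⁺]^2·[Ca²⁺]^3 / ([Cr₂O₇²⁻]·[H⁺]^14); log Q = 0.226.
E = E° − (0.0592/n) log Q = +4.18 − (0.0592/6)(0.226) = +4.178 V.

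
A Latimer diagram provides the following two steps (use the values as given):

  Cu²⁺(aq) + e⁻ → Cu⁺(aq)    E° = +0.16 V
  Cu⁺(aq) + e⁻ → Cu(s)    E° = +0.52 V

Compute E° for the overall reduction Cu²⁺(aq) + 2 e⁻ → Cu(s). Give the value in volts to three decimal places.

Standard free energies of sequential steps add: ΔG°₃ = ΔG°₁ + ΔG°₂, so n₃E°₃ = n₁E°₁ + n₂E°₂.
E°₃ = (1×+0.16 + 1×+0.52) / 2 = (+0.680) / 2 = +0.340 V.

+0.340 V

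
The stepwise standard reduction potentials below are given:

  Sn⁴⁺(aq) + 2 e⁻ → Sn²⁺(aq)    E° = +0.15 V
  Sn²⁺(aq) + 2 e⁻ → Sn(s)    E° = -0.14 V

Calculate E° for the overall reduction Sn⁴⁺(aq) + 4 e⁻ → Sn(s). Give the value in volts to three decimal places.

+0.005 V

Adding the free-energy changes (−nFE°) of the two steps gives −n₃FE°₃ = −n₁FE°₁ − n₂FE°₂.
E°₃ = (2×+0.15 + 2×-0.14) / 4 = (+0.020) / 4 = +0.005 V.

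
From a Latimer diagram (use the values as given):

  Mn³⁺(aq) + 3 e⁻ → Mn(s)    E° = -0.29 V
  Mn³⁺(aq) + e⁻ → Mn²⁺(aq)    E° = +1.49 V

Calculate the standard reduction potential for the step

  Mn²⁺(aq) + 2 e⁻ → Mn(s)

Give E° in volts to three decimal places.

Sequential free energies add, so n₃E°₃ = n₁E°₁ + n₂E°₂.
With n₃ = 3, and the known step contributing 1×(+1.49) V, the unknown satisfies 2·E° = 3×(-0.29) − 1×(+1.49) = -2.360.
E° = -2.360 / 2 = -1.180 V.

-1.180 V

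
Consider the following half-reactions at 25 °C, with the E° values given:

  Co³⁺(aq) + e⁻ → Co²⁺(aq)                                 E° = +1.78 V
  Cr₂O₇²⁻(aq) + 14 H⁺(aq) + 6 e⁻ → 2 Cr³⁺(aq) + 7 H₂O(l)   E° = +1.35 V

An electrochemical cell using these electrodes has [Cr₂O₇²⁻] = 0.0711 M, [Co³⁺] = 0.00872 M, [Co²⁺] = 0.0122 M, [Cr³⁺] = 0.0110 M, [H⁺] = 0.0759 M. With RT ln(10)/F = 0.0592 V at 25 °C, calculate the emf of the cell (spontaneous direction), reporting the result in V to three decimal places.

+0.549 V

Co³⁺/Co²⁺ is the cathode (higher E°), Cr₂O₇²⁻/Cr³⁺ the anode: E°cell = +1.78 − (+1.35) = +0.43 V, n = 6.
Overall: 6 Co³⁺(aq) + 2 Cr³⁺(aq) + 7 H₂O(l) → 6 Co²⁺(aq) + Cr₂O₇²⁻(aq) + 14 H⁺(aq)
Q = [Co²⁺]^6·[Cr₂O₇²⁻]·[H⁺]^14 / ([Co³⁺]^6·[Cr³⁺]^2); log Q = -12.032.
E = E° − (0.0592/n) log Q = +0.43 − (0.0592/6)(-12.032) = +0.549 V.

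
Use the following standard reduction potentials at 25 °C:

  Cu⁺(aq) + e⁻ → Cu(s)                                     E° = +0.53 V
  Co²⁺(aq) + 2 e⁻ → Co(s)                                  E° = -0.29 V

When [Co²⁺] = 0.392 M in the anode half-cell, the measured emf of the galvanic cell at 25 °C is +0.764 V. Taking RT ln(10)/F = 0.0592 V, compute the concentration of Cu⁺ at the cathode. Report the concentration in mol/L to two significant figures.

0.071 M

Cu⁺/Cu is the cathode, Co²⁺/Co the anode: E°cell = +0.82 V, n = 2.
Overall reaction: 2 Cu⁺(aq) + Co(s) → 2 Cu(s) + Co²⁺(aq); Q = [Co²⁺]^1/[Cu⁺]^2.
From E = E° − (0.0592/n) log Q: log Q = (E° − E)·n/0.0592 = (+0.82 − (+0.764))·2/0.0592 = 1.8919.
So 2·log[Cu⁺] = 1·log(0.392) − log Q = -0.4067 − (1.8919) = -2.2986; log[Cu⁺] = -2.2986 / 2 = -1.1493; [Cu⁺] = 10^(-1.1493) ≈ 0.071 M.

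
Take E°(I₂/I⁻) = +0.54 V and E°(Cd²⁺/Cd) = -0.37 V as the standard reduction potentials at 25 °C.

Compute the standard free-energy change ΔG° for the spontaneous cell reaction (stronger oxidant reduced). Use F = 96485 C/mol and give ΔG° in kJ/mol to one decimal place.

-175.6 kJ/mol

I₂/I⁻ (E° = +0.54 V) is the cathode; Cd²⁺/Cd (E° = -0.37 V) is the anode, so E°cell = +0.91 V.
Balancing electrons gives n = 2 (lcm of 2 and 2).
ΔG° = −nFE° = −(2)(96485)(+0.91) = -175,603 J = -175.6 kJ/mol.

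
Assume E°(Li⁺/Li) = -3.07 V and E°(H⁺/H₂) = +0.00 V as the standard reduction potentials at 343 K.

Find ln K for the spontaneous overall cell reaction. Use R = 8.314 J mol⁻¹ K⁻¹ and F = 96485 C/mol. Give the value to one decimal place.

Cathode: H⁺/H₂; anode: Li⁺/Li. E°cell = (+0.00) − (-3.07) = +3.07 V, with n = 2.
ΔG° = −nFE° = −RT ln K, so ln K = nFE°/(RT) = (2)(96485)(+3.07) / ((8.314)(343)) = 207.742.

207.7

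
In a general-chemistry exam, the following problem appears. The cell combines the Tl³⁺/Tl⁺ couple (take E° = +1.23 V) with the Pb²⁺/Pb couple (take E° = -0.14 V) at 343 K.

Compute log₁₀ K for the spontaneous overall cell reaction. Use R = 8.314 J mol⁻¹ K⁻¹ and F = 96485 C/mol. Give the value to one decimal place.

40.3

Cathode: Tl³⁺/Tl⁺; anode: Pb²⁺/Pb. E°cell = (+1.23) − (-0.14) = +1.37 V, with n = 2.
ΔG° = −nFE° = −RT ln K, so ln K = nFE°/(RT) = (2)(96485)(+1.37) / ((8.314)(343)) = 92.706.
log₁₀ K = 92.706 / ln 10 = 40.3.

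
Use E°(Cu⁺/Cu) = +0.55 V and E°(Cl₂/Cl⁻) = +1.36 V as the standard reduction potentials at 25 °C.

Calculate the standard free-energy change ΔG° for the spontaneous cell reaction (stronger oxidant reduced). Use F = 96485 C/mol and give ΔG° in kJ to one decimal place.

-156.3 kJ

Cl₂/Cl⁻ (E° = +1.36 V) is the cathode; Cu⁺/Cu (E° = +0.55 V) is the anode, so E°cell = +0.81 V.
Balancing electrons gives n = 2 (lcm of 2 and 1).
ΔG° = −nFE° = −(2)(96485)(+0.81) = -156,306 J = -156.3 kJ.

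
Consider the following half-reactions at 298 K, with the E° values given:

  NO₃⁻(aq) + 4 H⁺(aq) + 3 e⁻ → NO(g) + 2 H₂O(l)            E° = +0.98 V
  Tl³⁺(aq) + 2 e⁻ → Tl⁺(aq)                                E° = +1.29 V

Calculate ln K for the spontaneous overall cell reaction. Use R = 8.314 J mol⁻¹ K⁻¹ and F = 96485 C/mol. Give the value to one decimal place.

72.4

Cathode: Tl³⁺/Tl⁺; anode: NO₃⁻/NO. E°cell = (+1.29) − (+0.98) = +0.31 V, with n = 6.
ΔG° = −nFE° = −RT ln K, so ln K = nFE°/(RT) = (6)(96485)(+0.31) / ((8.314)(298)) = 72.435.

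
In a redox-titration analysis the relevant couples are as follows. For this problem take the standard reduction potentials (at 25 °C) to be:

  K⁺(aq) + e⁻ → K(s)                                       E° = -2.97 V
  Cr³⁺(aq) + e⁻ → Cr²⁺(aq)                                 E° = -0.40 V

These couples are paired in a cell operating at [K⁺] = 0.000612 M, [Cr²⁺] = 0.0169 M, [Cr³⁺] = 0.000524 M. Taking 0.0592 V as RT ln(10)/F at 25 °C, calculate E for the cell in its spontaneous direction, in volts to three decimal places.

Cr³⁺/Cr²⁺ is the cathode (higher E°), K⁺/K the anode: E°cell = -0.40 − (-2.97) = +2.57 V, n = 1.
Overall: Cr³⁺(aq) + K(s) → Cr²⁺(aq) + K⁺(aq)
Q = [Cr²⁺]·[K⁺] / ([Cr³⁺]); log Q = -1.705.
E = E° − (0.0592/n) log Q = +2.57 − (0.0592/1)(-1.705) = +2.671 V.

+2.671 V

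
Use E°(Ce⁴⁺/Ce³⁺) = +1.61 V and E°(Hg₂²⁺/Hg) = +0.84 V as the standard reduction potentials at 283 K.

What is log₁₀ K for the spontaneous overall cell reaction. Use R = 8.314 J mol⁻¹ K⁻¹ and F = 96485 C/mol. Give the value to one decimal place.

27.4

Cathode: Ce⁴⁺/Ce³⁺; anode: Hg₂²⁺/Hg. E°cell = (+1.61) − (+0.84) = +0.77 V, with n = 2.
ΔG° = −nFE° = −RT ln K, so ln K = nFE°/(RT) = (2)(96485)(+0.77) / ((8.314)(283)) = 63.152.
log₁₀ K = 63.152 / ln 10 = 27.4.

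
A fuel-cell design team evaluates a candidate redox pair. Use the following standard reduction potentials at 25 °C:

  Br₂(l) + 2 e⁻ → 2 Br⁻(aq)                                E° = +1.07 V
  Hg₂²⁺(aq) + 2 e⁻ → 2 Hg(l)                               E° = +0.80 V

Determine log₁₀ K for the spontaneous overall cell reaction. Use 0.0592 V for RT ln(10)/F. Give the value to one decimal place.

9.1

Cathode: Br₂/Br⁻; anode: Hg₂²⁺/Hg. E°cell = +0.27 V, n = 2.
log K = nE°cell / 0.0592 = (2)(+0.27) / 0.0592 = 9.1.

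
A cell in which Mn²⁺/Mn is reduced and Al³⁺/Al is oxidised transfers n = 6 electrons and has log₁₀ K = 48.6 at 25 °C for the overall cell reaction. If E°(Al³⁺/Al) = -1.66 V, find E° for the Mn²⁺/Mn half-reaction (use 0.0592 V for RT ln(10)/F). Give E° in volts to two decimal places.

E°cell = (0.0592/n)·log K = (0.0592/6)(48.6) = +0.480 V.
Since Mn²⁺/Mn is the cathode and Al³⁺/Al the anode, E°cell = E°(Mn²⁺/Mn) − E°(Al³⁺/Al).
So E°(Mn²⁺/Mn) = E°cell + E°(Al³⁺/Al) = +0.480 + (-1.66) = -1.18 V.

-1.18 V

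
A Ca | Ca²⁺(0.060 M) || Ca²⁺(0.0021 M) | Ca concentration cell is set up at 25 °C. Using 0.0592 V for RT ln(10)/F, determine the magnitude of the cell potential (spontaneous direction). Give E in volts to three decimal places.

For a concentration cell E°cell = 0. The 0.060 M side is the cathode (reduction is favoured where [Ca²⁺] is higher).
With n = 2, E = −(0.0592/2) log([Ca²⁺]ₐₙ/[Ca²⁺]꜀ₐₜ) = −(0.0592/2) log(0.0021/0.06) = −(0.0592/2)(-1.456) = +0.043 V.

+0.043 V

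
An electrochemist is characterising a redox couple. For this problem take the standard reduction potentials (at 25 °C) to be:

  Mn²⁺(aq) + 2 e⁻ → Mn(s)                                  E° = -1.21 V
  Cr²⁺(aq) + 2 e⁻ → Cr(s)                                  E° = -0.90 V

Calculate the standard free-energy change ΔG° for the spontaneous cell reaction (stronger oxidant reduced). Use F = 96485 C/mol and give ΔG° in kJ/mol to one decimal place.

Cr²⁺/Cr (E° = -0.90 V) is the cathode; Mn²⁺/Mn (E° = -1.21 V) is the anode, so E°cell = +0.31 V.
Balancing electrons gives n = 2 (lcm of 2 and 2).
ΔG° = −nFE° = −(2)(96485)(+0.31) = -59,821 J = -59.8 kJ/mol.

-59.8 kJ/mol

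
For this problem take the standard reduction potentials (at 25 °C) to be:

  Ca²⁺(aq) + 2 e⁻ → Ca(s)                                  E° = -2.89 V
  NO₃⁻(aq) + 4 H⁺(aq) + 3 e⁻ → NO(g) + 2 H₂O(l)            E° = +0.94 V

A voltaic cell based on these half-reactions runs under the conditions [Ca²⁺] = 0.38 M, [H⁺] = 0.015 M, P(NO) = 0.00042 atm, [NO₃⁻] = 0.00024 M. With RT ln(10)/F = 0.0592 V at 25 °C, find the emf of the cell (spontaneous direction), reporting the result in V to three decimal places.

+3.694 V

NO₃⁻/NO is the cathode (higher E°), Ca²⁺/Ca the anode: E°cell = +0.94 − (-2.89) = +3.83 V, n = 6.
Overall: 2 NO₃⁻(aq) + 8 H⁺(aq) + 3 Ca(s) → 2 NO(g) + 4 H₂O(l) + 3 Ca²⁺(aq)
Q = P(NO)^2·[Ca²⁺]^3 / ([NO₃⁻]^2·[H⁺]^8); log Q = 13.817.
E = E° − (0.0592/n) log Q = +3.83 − (0.0592/6)(13.817) = +3.694 V.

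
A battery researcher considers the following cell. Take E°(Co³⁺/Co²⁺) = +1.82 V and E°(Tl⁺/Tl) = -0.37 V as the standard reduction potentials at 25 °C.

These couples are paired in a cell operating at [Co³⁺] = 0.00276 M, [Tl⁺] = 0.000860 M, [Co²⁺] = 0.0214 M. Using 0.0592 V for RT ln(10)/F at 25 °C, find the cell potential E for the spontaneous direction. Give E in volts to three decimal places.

+2.319 V

Co³⁺/Co²⁺ is the cathode (higher E°), Tl⁺/Tl the anode: E°cell = +1.82 − (-0.37) = +2.19 V, n = 1.
Overall: Co³⁺(aq) + Tl(s) → Co²⁺(aq) + Tl⁺(aq)
Q = [Co²⁺]·[Tl⁺] / ([Co³⁺]); log Q = -2.176.
E = E° − (0.0592/n) log Q = +2.19 − (0.0592/1)(-2.176) = +2.319 V.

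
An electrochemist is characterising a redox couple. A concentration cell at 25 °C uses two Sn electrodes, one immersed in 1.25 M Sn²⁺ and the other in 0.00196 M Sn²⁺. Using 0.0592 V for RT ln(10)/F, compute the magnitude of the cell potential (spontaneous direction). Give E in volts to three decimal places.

+0.083 V

For a concentration cell E°cell = 0. The 1.25 M side is the cathode (reduction is favoured where [Sn²⁺] is higher).
With n = 2, E = −(0.0592/2) log([Sn²⁺]ₐₙ/[Sn²⁺]꜀ₐₜ) = −(0.0592/2) log(0.00196/1.25) = −(0.0592/2)(-2.805) = +0.083 V.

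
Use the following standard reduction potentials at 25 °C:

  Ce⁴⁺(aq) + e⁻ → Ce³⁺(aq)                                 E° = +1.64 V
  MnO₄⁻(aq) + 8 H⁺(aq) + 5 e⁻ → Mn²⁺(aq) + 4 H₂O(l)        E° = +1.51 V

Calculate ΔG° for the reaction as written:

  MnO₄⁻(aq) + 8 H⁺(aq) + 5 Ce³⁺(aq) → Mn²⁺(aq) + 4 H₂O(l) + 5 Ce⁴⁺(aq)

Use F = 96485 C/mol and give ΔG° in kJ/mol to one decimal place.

+62.7 kJ/mol

As written, MnO₄⁻/Mn²⁺ is reduced (cathode) and Ce⁴⁺/Ce³⁺ is oxidised (anode), so E°cell = (+1.51) − (+1.64) = -0.13 V.
Balancing electrons gives n = 5.
ΔG° = −nFE° = −(5)(96485)(-0.13) = 62,715 J = +62.7 kJ/mol.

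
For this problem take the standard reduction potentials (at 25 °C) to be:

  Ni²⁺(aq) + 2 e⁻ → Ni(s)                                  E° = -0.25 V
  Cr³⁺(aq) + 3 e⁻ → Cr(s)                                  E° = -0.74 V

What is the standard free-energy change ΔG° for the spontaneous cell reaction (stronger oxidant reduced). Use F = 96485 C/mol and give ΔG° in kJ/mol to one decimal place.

-283.7 kJ/mol

Ni²⁺/Ni (E° = -0.25 V) is the cathode; Cr³⁺/Cr (E° = -0.74 V) is the anode, so E°cell = +0.49 V.
Balancing electrons gives n = 6 (lcm of 2 and 3).
ΔG° = −nFE° = −(6)(96485)(+0.49) = -283,666 J = -283.7 kJ/mol.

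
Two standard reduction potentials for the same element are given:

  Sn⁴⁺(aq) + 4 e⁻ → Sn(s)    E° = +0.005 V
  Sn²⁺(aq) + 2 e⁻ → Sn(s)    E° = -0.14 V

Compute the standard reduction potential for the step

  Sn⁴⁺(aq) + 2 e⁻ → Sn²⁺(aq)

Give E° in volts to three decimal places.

Sequential free energies add, so n₃E°₃ = n₁E°₁ + n₂E°₂.
With n₃ = 4, and the known step contributing 2×(-0.14) V, the unknown satisfies 2·E° = 4×(+0.005) − 2×(-0.14) = +0.300.
E° = +0.300 / 2 = +0.150 V.

+0.150 V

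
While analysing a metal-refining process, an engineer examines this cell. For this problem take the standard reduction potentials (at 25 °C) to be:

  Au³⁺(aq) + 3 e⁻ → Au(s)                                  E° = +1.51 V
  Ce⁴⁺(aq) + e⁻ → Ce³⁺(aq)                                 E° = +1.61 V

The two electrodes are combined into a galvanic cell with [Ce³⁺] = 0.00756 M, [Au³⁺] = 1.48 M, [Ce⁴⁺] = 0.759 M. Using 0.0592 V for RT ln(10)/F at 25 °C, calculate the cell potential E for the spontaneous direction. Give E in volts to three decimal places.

Ce⁴⁺/Ce³⁺ is the cathode (higher E°), Au³⁺/Au the anode: E°cell = +1.61 − (+1.51) = +0.10 V, n = 3.
Overall: 3 Ce⁴⁺(aq) + Au(s) → 3 Ce³⁺(aq) + Au³⁺(aq)
Q = [Ce³⁺]^3·[Au³⁺] / ([Ce⁴⁺]^3); log Q = -5.835.
E = E° − (0.0592/n) log Q = +0.10 − (0.0592/3)(-5.835) = +0.215 V.

+0.215 V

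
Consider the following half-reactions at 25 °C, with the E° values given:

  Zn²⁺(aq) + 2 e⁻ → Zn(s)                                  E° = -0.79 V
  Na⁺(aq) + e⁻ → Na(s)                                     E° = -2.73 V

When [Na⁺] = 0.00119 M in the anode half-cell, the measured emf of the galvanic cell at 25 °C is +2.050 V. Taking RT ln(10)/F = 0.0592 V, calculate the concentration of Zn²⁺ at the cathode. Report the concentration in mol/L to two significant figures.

Zn²⁺/Zn is the cathode, Na⁺/Na the anode: E°cell = +1.94 V, n = 2.
Overall reaction: Zn²⁺(aq) + 2 Na(s) → Zn(s) + 2 Na⁺(aq); Q = [Na⁺]^2/[Zn²⁺]^1.
From E = E° − (0.0592/n) log Q: log Q = (E° − E)·n/0.0592 = (+1.94 − (+2.050))·2/0.0592 = -3.7162.
So 1·log[Zn²⁺] = 2·log(0.00119) − log Q = -5.8489 − (-3.7162) = -2.1327; [Zn²⁺] = 10^(-2.1327) ≈ 0.0074 M.

0.0074 M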